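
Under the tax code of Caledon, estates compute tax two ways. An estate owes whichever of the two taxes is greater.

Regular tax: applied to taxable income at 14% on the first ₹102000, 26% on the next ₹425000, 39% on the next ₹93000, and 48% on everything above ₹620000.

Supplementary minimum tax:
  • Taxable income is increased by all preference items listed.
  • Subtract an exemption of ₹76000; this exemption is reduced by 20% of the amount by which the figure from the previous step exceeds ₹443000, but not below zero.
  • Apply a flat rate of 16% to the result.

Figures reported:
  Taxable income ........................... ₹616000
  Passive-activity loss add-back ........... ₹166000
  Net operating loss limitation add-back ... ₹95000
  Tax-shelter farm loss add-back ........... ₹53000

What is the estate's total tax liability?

₹159490

Regular tax:
  ₹102000 × 14% = ₹14280
  ₹425000 × 26% = ₹110500
  ₹89000 × 39% = ₹34710
  → ₹159490

Supplementary minimum tax:
  Adjusted income: ₹616000 + ₹166000 + ₹95000 + ₹53000 = ₹930000
  Exemption: 20% × (₹930000 − ₹443000) = ₹97400 ≥ ₹76000, so the exemption is fully phased out
  Base: ₹930000 − ₹0 = ₹930000
  ₹930000 × 16% = ₹148800

₹159490 > ₹148800, so the regular tax governs.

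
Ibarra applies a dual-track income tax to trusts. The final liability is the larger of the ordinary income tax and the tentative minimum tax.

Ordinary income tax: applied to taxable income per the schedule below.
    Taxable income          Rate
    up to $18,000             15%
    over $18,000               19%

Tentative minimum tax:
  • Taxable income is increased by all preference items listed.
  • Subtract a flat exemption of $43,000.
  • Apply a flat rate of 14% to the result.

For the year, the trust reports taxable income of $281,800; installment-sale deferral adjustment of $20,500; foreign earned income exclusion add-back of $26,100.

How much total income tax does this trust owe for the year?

$52,822

Tentative minimum tax:
  Adjusted income: $281,800 + $20,500 + $26,100 = $328,400
  Less exemption $43,000 → base $285,400
  $285,400 × 14% = $39,956

Ordinary income tax:
  $18,000 × 15% = $2,700
  $263,800 × 19% = $50,122
  → $52,822

$52,822 > $39,956, so the ordinary income tax governs.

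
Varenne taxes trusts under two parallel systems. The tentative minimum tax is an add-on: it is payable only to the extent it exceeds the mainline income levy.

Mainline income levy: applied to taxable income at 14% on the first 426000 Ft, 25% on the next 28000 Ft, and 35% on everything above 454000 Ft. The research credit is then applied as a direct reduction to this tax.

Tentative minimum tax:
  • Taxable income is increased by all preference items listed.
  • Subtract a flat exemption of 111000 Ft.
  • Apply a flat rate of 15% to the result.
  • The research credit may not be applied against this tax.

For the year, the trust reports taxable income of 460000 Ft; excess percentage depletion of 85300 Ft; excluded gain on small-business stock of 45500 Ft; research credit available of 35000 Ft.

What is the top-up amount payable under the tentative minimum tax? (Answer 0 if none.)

38230 Ft

Tentative minimum tax:
  Adjusted income: 460000 Ft + 85300 Ft + 45500 Ft = 590800 Ft
  Less exemption 111000 Ft → base 479800 Ft
  479800 Ft × 15% = 71970 Ft

Mainline income levy:
  426000 Ft × 14% = 59640 Ft
  28000 Ft × 25% = 7000 Ft
  6000 Ft × 35% = 2100 Ft
  → 68740 Ft
  Less research credit 35000 Ft → 33740 Ft

Excess of tentative minimum tax over mainline income levy: 71970 Ft − 33740 Ft = 38230 Ft.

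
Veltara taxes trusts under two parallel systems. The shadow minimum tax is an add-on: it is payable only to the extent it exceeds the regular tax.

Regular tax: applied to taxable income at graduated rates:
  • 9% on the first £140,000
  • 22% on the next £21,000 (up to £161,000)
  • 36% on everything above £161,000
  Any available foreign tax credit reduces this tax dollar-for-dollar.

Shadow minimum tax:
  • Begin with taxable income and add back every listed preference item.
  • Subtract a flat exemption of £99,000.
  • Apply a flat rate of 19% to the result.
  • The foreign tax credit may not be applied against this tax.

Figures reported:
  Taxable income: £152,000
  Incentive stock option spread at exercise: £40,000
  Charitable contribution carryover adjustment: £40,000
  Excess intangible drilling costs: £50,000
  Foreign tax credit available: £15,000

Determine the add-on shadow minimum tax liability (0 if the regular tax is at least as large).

£34,530

Shadow minimum tax:
  Adjusted income: £152,000 + £40,000 + £40,000 + £50,000 = £282,000
  Less exemption £99,000 → base £183,000
  £183,000 × 19% = £34,770

Regular tax:
  £140,000 × 9% = £12,600
  £12,000 × 22% = £2,640
  → £15,240
  Less foreign tax credit £15,000 → £240

Excess of shadow minimum tax over regular tax: £34,770 − £240 = £34,530.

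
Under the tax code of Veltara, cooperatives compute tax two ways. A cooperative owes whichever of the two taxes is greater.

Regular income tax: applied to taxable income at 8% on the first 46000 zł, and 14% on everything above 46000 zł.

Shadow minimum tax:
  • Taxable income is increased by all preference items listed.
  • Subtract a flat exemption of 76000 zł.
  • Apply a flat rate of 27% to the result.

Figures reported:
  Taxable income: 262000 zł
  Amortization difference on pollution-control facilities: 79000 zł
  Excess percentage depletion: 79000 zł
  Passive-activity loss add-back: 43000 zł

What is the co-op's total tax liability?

104490 zł

Shadow minimum tax:
  Adjusted income: 262000 zł + 79000 zł + 79000 zł + 43000 zł = 463000 zł
  Less exemption 76000 zł → base 387000 zł
  387000 zł × 27% = 104490 zł

Regular income tax:
  46000 zł × 8% = 3680 zł
  216000 zł × 14% = 30240 zł
  → 33920 zł

104490 zł > 33920 zł, so the shadow minimum tax is the binding amount.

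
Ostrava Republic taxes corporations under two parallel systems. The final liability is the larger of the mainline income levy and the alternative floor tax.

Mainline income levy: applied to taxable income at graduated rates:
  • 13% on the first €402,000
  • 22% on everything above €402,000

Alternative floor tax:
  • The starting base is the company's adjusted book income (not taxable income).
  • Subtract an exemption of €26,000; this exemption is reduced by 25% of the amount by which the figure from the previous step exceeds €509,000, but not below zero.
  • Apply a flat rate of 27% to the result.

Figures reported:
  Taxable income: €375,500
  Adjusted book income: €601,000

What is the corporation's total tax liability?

Mainline income levy:
  €375,500 × 13% = €48,815

Alternative floor tax:
  Base (adjusted book income): €601,000
  Exemption: €26,000 − 25% × (€601,000 − €509,000) = €26,000 − €23,000 = €3,000
  Base: €601,000 − €3,000 = €598,000
  €598,000 × 27% = €161,460

€161,460 > €48,815, so the alternative floor tax is the binding amount.

€161,460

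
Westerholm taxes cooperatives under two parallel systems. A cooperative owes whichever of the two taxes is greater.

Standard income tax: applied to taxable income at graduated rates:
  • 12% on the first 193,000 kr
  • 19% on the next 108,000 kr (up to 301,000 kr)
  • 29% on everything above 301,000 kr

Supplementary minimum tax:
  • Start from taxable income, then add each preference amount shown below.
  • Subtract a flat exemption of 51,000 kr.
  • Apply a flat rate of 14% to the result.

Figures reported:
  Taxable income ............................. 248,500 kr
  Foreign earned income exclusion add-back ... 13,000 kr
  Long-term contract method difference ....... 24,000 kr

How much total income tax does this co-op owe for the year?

Supplementary minimum tax:
  Adjusted income: 248,500 kr + 13,000 kr + 24,000 kr = 285,500 kr
  Less exemption 51,000 kr → base 234,500 kr
  234,500 kr × 14% = 32,830 kr

Standard income tax:
  193,000 kr × 12% = 23,160 kr
  55,500 kr × 19% = 10,545 kr
  → 33,705 kr

33,705 kr > 32,830 kr, so the standard income tax governs.

33,705 kr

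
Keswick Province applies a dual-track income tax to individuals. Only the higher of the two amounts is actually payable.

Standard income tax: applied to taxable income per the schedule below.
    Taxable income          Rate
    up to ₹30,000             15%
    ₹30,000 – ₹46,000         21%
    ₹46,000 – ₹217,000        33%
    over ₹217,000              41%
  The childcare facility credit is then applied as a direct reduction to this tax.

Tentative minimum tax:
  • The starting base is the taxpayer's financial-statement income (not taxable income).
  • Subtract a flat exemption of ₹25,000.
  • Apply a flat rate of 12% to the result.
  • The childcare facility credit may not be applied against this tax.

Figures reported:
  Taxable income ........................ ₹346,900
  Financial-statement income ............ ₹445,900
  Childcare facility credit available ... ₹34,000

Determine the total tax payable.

₹83,549

Tentative minimum tax:
  Base (financial-statement income): ₹445,900
  Less exemption ₹25,000 → base ₹420,900
  ₹420,900 × 12% = ₹50,508

Standard income tax:
  ₹30,000 × 15% = ₹4,500
  ₹16,000 × 21% = ₹3,360
  ₹171,000 × 33% = ₹56,430
  ₹129,900 × 41% = ₹53,259
  → ₹117,549
  Less childcare facility credit ₹34,000 → ₹83,549

₹83,549 > ₹50,508, so the standard income tax governs.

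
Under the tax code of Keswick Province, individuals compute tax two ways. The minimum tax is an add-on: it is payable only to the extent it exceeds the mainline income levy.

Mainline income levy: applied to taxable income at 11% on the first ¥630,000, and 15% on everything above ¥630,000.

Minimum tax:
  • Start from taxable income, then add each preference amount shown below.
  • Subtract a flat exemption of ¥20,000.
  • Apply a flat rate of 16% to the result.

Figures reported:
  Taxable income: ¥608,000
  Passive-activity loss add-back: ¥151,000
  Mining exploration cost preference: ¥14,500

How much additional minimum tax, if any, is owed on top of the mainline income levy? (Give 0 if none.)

¥53,680

Mainline income levy:
  ¥608,000 × 11% = ¥66,880

Minimum tax:
  Adjusted income: ¥608,000 + ¥151,000 + ¥14,500 = ¥773,500
  Less exemption ¥20,000 → base ¥753,500
  ¥753,500 × 16% = ¥120,560

Excess of minimum tax over mainline income levy: ¥120,560 − ¥66,880 = ¥53,680.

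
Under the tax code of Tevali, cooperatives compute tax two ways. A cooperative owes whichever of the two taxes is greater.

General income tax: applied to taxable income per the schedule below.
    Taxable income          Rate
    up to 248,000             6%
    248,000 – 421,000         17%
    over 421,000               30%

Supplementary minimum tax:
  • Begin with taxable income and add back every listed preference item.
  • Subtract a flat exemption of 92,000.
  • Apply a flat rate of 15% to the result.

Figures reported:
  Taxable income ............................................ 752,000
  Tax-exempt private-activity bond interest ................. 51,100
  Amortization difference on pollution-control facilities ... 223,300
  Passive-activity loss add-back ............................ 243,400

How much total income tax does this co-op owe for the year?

176,670

General income tax:
  248,000 × 6% = 14,880
  173,000 × 17% = 29,410
  331,000 × 30% = 99,300
  → 143,590

Supplementary minimum tax:
  Adjusted income: 752,000 + 51,100 + 223,300 + 243,400 = 1,269,800
  Less exemption 92,000 → base 1,177,800
  1,177,800 × 15% = 176,670

176,670 > 143,590, so the supplementary minimum tax is the binding amount.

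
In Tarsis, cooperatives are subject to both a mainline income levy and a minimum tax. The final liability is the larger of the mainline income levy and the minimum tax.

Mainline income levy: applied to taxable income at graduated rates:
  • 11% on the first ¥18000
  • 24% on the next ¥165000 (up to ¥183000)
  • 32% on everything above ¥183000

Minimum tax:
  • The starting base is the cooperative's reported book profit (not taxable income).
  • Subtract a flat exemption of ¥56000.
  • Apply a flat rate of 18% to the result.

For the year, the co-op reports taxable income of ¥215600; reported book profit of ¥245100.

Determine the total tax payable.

¥52012

Mainline income levy:
  ¥18000 × 11% = ¥1980
  ¥165000 × 24% = ¥39600
  ¥32600 × 32% = ¥10432
  → ¥52012

Minimum tax:
  Base (reported book profit): ¥245100
  Less exemption ¥56000 → base ¥189100
  ¥189100 × 18% = ¥34038

¥52012 > ¥34038, so the mainline income levy governs.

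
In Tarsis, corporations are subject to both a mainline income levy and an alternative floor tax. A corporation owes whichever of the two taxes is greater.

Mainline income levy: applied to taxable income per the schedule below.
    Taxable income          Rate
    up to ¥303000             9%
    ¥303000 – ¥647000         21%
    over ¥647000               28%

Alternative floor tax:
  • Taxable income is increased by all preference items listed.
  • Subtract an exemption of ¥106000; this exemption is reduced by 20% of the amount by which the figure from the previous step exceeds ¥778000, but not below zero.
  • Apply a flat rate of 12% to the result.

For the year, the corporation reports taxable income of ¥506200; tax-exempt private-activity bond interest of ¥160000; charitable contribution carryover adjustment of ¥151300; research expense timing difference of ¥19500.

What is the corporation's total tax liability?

Alternative floor tax:
  Adjusted income: ¥506200 + ¥160000 + ¥151300 + ¥19500 = ¥837000
  Exemption: ¥106000 − 20% × (¥837000 − ¥778000) = ¥106000 − ¥11800 = ¥94200
  Base: ¥837000 − ¥94200 = ¥742800
  ¥742800 × 12% = ¥89136

Mainline income levy:
  ¥303000 × 9% = ¥27270
  ¥203200 × 21% = ¥42672
  → ¥69942

¥89136 > ¥69942, so the alternative floor tax is the binding amount.

¥89136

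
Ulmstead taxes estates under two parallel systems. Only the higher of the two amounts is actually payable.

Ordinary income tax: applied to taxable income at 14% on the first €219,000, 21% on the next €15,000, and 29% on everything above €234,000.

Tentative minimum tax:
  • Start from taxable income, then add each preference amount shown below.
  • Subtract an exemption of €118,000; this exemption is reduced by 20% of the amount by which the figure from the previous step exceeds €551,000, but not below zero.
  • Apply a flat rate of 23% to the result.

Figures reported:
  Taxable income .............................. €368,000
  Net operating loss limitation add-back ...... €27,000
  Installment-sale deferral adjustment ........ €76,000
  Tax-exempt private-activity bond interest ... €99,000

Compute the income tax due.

€104,834

Ordinary income tax:
  €219,000 × 14% = €30,660
  €15,000 × 21% = €3,150
  €134,000 × 29% = €38,860
  → €72,670

Tentative minimum tax:
  Adjusted income: €368,000 + €27,000 + €76,000 + €99,000 = €570,000
  Exemption: €118,000 − 20% × (€570,000 − €551,000) = €118,000 − €3,800 = €114,200
  Base: €570,000 − €114,200 = €455,800
  €455,800 × 23% = €104,834

€104,834 > €72,670, so the tentative minimum tax is the binding amount.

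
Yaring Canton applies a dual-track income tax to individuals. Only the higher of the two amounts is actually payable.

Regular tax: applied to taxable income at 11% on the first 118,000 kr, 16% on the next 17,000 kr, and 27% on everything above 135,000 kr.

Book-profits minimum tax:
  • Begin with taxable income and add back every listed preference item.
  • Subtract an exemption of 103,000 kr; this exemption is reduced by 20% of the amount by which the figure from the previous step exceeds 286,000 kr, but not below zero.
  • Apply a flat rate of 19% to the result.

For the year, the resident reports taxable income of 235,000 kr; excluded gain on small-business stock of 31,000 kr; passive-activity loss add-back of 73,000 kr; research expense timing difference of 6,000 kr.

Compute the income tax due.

48,222 kr

Book-profits minimum tax:
  Adjusted income: 235,000 kr + 31,000 kr + 73,000 kr + 6,000 kr = 345,000 kr
  Exemption: 103,000 kr − 20% × (345,000 kr − 286,000 kr) = 103,000 kr − 11,800 kr = 91,200 kr
  Base: 345,000 kr − 91,200 kr = 253,800 kr
  253,800 kr × 19% = 48,222 kr

Regular tax:
  118,000 kr × 11% = 12,980 kr
  17,000 kr × 16% = 2,720 kr
  100,000 kr × 27% = 27,000 kr
  → 42,700 kr

48,222 kr > 42,700 kr, so the book-profits minimum tax is the binding amount.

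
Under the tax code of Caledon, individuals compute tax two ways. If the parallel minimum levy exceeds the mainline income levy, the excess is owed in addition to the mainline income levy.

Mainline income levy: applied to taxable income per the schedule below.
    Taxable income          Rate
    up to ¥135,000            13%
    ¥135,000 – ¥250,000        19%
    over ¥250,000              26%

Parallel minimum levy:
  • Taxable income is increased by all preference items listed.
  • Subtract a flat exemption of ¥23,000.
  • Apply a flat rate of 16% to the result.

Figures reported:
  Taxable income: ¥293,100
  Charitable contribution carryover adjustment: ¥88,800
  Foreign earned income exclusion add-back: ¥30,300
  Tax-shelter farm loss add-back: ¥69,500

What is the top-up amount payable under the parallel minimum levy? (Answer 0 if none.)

¥22,786

Mainline income levy:
  ¥135,000 × 13% = ¥17,550
  ¥115,000 × 19% = ¥21,850
  ¥43,100 × 26% = ¥11,206
  → ¥50,606

Parallel minimum levy:
  Adjusted income: ¥293,100 + ¥88,800 + ¥30,300 + ¥69,500 = ¥481,700
  Less exemption ¥23,000 → base ¥458,700
  ¥458,700 × 16% = ¥73,392

Excess of parallel minimum levy over mainline income levy: ¥73,392 − ¥50,606 = ¥22,786.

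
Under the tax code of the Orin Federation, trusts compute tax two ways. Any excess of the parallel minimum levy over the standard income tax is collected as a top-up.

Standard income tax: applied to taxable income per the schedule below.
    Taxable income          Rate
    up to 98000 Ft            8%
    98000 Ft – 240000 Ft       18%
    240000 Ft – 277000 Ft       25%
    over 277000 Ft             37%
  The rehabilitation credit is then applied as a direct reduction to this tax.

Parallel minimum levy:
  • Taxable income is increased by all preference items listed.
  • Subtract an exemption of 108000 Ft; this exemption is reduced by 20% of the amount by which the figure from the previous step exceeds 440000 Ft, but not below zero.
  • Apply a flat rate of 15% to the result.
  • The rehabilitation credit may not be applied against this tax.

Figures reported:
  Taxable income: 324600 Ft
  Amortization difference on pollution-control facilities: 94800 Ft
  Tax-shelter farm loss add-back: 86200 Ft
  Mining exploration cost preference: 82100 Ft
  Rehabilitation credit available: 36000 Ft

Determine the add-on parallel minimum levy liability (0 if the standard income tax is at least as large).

Parallel minimum levy:
  Adjusted income: 324600 Ft + 94800 Ft + 86200 Ft + 82100 Ft = 587700 Ft
  Exemption: 108000 Ft − 20% × (587700 Ft − 440000 Ft) = 108000 Ft − 29540 Ft = 78460 Ft
  Base: 587700 Ft − 78460 Ft = 509240 Ft
  509240 Ft × 15% = 76386 Ft

Standard income tax:
  98000 Ft × 8% = 7840 Ft
  142000 Ft × 18% = 25560 Ft
  37000 Ft × 25% = 9250 Ft
  47600 Ft × 37% = 17612 Ft
  → 60262 Ft
  Less rehabilitation credit 36000 Ft → 24262 Ft

Excess of parallel minimum levy over standard income tax: 76386 Ft − 24262 Ft = 52124 Ft.

52124 Ft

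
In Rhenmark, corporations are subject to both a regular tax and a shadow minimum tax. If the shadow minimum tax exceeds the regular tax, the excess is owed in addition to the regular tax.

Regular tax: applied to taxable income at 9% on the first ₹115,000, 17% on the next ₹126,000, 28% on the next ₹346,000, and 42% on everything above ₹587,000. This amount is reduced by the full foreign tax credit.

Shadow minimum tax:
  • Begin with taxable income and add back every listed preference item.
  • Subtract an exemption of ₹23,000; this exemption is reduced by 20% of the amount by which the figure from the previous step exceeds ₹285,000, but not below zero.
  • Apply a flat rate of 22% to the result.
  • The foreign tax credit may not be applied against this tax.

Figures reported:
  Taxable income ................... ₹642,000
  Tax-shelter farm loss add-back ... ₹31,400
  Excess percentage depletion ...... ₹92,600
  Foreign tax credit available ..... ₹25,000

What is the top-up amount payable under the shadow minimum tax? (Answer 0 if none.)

₹41,770

Regular tax:
  ₹115,000 × 9% = ₹10,350
  ₹126,000 × 17% = ₹21,420
  ₹346,000 × 28% = ₹96,880
  ₹55,000 × 42% = ₹23,100
  → ₹151,750
  Less foreign tax credit ₹25,000 → ₹126,750

Shadow minimum tax:
  Adjusted income: ₹642,000 + ₹31,400 + ₹92,600 = ₹766,000
  Exemption: 20% × (₹766,000 − ₹285,000) = ₹96,200 ≥ ₹23,000, so the exemption is fully phased out
  Base: ₹766,000 − ₹0 = ₹766,000
  ₹766,000 × 22% = ₹168,520

Excess of shadow minimum tax over regular tax: ₹168,520 − ₹126,750 = ₹41,770.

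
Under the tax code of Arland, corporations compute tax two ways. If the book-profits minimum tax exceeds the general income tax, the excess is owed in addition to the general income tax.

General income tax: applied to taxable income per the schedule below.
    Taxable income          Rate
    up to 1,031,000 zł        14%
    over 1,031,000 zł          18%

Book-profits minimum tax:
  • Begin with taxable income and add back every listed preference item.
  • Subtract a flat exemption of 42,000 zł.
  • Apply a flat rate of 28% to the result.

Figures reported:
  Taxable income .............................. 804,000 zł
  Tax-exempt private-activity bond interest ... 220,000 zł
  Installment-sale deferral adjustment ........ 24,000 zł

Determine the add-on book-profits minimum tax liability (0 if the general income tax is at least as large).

Book-profits minimum tax:
  Adjusted income: 804,000 zł + 220,000 zł + 24,000 zł = 1,048,000 zł
  Less exemption 42,000 zł → base 1,006,000 zł
  1,006,000 zł × 28% = 281,680 zł

General income tax:
  804,000 zł × 14% = 112,560 zł

Excess of book-profits minimum tax over general income tax: 281,680 zł − 112,560 zł = 169,120 zł.

169,120 zł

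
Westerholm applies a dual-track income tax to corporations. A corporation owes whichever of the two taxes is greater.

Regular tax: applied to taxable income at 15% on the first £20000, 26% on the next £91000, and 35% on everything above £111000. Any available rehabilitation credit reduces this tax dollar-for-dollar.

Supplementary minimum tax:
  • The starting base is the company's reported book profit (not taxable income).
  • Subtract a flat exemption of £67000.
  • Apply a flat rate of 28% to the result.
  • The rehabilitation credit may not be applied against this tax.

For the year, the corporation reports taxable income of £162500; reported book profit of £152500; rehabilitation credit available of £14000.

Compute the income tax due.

£30685

Regular tax:
  £20000 × 15% = £3000
  £91000 × 26% = £23660
  £51500 × 35% = £18025
  → £44685
  Less rehabilitation credit £14000 → £30685

Supplementary minimum tax:
  Base (reported book profit): £152500
  Less exemption £67000 → base £85500
  £85500 × 28% = £23940

£30685 > £23940, so the regular tax governs.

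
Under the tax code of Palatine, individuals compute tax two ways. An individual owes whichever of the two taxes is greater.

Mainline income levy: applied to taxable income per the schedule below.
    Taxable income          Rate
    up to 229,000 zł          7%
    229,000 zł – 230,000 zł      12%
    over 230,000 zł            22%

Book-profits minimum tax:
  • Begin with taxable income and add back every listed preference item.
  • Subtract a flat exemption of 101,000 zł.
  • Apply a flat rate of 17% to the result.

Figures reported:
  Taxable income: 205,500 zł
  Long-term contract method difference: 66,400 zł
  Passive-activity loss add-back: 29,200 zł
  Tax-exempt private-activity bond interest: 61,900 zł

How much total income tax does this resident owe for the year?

44,540 zł

Book-profits minimum tax:
  Adjusted income: 205,500 zł + 66,400 zł + 29,200 zł + 61,900 zł = 363,000 zł
  Less exemption 101,000 zł → base 262,000 zł
  262,000 zł × 17% = 44,540 zł

Mainline income levy:
  205,500 zł × 7% = 14,385 zł

44,540 zł > 14,385 zł, so the book-profits minimum tax is the binding amount.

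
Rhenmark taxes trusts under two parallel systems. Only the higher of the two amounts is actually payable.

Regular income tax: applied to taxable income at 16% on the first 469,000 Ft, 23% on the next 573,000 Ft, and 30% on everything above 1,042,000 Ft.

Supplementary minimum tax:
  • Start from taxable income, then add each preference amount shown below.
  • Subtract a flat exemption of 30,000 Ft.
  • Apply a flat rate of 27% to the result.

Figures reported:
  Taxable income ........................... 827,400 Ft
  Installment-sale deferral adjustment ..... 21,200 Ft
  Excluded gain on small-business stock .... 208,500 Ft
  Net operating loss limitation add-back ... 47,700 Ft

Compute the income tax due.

Regular income tax:
  469,000 Ft × 16% = 75,040 Ft
  358,400 Ft × 23% = 82,432 Ft
  → 157,472 Ft

Supplementary minimum tax:
  Adjusted income: 827,400 Ft + 21,200 Ft + 208,500 Ft + 47,700 Ft = 1,104,800 Ft
  Less exemption 30,000 Ft → base 1,074,800 Ft
  1,074,800 Ft × 27% = 290,196 Ft

290,196 Ft > 157,472 Ft, so the supplementary minimum tax is the binding amount.

290,196 Ft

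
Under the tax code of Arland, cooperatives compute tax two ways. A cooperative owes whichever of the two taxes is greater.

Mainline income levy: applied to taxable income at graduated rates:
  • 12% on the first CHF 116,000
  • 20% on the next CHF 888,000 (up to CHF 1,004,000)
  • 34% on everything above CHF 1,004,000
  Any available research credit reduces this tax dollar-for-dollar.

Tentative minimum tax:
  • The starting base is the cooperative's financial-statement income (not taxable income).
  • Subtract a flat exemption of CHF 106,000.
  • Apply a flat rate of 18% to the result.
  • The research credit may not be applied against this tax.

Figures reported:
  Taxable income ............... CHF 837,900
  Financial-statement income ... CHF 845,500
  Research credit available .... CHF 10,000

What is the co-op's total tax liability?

CHF 148,300

Mainline income levy:
  CHF 116,000 × 12% = CHF 13,920
  CHF 721,900 × 20% = CHF 144,380
  → CHF 158,300
  Less research credit CHF 10,000 → CHF 148,300

Tentative minimum tax:
  Base (financial-statement income): CHF 845,500
  Less exemption CHF 106,000 → base CHF 739,500
  CHF 739,500 × 18% = CHF 133,110

CHF 148,300 > CHF 133,110, so the mainline income levy governs.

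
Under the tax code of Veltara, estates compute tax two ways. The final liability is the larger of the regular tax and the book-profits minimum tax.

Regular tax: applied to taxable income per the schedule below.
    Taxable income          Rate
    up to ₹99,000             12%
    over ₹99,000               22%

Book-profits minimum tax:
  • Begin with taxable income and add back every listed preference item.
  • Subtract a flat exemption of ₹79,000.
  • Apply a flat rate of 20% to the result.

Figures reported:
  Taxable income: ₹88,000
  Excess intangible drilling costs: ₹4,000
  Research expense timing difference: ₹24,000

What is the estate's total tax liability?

Book-profits minimum tax:
  Adjusted income: ₹88,000 + ₹4,000 + ₹24,000 = ₹116,000
  Less exemption ₹79,000 → base ₹37,000
  ₹37,000 × 20% = ₹7,400

Regular tax:
  ₹88,000 × 12% = ₹10,560

₹10,560 > ₹7,400, so the regular tax governs.

₹10,560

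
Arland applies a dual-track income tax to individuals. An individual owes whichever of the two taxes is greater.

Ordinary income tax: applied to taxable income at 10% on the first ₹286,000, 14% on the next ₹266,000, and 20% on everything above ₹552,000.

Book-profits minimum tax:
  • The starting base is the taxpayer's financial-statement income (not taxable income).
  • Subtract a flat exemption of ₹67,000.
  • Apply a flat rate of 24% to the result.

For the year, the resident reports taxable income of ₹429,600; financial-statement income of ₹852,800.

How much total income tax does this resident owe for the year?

₹188,592

Book-profits minimum tax:
  Base (financial-statement income): ₹852,800
  Less exemption ₹67,000 → base ₹785,800
  ₹785,800 × 24% = ₹188,592

Ordinary income tax:
  ₹286,000 × 10% = ₹28,600
  ₹143,600 × 14% = ₹20,104
  → ₹48,704

₹188,592 > ₹48,704, so the book-profits minimum tax is the binding amount.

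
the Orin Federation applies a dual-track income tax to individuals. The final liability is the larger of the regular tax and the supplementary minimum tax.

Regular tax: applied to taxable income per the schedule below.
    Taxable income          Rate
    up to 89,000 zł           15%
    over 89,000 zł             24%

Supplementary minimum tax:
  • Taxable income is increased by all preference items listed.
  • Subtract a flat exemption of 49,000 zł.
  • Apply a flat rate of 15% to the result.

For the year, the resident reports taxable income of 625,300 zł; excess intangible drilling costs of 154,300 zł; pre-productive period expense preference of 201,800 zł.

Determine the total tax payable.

142,062 zł

Supplementary minimum tax:
  Adjusted income: 625,300 zł + 154,300 zł + 201,800 zł = 981,400 zł
  Less exemption 49,000 zł → base 932,400 zł
  932,400 zł × 15% = 139,860 zł

Regular tax:
  89,000 zł × 15% = 13,350 zł
  536,300 zł × 24% = 128,712 zł
  → 142,062 zł

142,062 zł > 139,860 zł, so the regular tax governs.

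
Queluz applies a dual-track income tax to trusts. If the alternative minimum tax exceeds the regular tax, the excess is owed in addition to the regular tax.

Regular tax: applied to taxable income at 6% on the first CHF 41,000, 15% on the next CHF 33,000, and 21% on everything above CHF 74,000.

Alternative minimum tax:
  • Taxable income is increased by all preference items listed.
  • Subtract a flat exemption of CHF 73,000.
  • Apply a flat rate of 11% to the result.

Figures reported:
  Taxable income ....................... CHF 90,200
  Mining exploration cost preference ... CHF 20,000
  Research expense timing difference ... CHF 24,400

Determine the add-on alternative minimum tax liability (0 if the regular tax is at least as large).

CHF 0

Alternative minimum tax:
  Adjusted income: CHF 90,200 + CHF 20,000 + CHF 24,400 = CHF 134,600
  Less exemption CHF 73,000 → base CHF 61,600
  CHF 61,600 × 11% = CHF 6,776

Regular tax:
  CHF 41,000 × 6% = CHF 2,460
  CHF 33,000 × 15% = CHF 4,950
  CHF 16,200 × 21% = CHF 3,402
  → CHF 10,812

CHF 6,776 ≤ CHF 10,812, so no add-on is due.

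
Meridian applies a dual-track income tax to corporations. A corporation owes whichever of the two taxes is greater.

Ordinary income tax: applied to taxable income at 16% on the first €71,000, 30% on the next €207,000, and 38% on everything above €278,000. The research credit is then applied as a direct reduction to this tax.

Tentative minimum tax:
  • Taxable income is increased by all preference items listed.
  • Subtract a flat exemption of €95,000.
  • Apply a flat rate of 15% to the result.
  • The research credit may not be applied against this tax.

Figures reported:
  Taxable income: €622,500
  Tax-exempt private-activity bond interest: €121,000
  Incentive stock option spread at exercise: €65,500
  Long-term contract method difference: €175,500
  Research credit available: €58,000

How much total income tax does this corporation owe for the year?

€146,370

Ordinary income tax:
  €71,000 × 16% = €11,360
  €207,000 × 30% = €62,100
  €344,500 × 38% = €130,910
  → €204,370
  Less research credit €58,000 → €146,370

Tentative minimum tax:
  Adjusted income: €622,500 + €121,000 + €65,500 + €175,500 = €984,500
  Less exemption €95,000 → base €889,500
  €889,500 × 15% = €133,425

€146,370 > €133,425, so the ordinary income tax governs.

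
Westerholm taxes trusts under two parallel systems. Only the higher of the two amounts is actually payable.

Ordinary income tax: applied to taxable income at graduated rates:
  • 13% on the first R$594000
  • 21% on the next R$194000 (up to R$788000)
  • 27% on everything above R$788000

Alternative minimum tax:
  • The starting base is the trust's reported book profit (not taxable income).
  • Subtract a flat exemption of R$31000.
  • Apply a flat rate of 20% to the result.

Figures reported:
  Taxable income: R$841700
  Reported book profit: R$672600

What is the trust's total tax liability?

R$132459

Alternative minimum tax:
  Base (reported book profit): R$672600
  Less exemption R$31000 → base R$641600
  R$641600 × 20% = R$128320

Ordinary income tax:
  R$594000 × 13% = R$77220
  R$194000 × 21% = R$40740
  R$53700 × 27% = R$14499
  → R$132459

R$132459 > R$128320, so the ordinary income tax governs.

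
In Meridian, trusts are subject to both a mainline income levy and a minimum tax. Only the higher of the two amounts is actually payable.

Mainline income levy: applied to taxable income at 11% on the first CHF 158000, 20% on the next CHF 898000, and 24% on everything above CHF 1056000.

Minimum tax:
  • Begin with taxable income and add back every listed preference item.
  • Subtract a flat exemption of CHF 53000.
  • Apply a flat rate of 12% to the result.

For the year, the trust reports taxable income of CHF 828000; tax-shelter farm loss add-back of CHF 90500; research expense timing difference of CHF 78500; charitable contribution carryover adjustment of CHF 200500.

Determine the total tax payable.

CHF 151380

Mainline income levy:
  CHF 158000 × 11% = CHF 17380
  CHF 670000 × 20% = CHF 134000
  → CHF 151380

Minimum tax:
  Adjusted income: CHF 828000 + CHF 90500 + CHF 78500 + CHF 200500 = CHF 1197500
  Less exemption CHF 53000 → base CHF 1144500
  CHF 1144500 × 12% = CHF 137340

CHF 151380 > CHF 137340, so the mainline income levy governs.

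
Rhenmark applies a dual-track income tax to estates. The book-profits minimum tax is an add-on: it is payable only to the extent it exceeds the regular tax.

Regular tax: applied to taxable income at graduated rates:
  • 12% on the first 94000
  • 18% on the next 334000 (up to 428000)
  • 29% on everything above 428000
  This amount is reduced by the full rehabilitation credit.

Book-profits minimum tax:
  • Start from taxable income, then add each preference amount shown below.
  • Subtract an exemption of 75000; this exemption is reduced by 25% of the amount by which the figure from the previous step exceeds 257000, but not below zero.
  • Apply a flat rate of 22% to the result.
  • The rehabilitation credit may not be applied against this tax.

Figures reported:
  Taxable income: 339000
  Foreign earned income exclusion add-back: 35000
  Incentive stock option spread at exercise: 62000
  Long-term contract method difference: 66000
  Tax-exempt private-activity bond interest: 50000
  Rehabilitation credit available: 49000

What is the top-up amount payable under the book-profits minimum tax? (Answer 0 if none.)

Book-profits minimum tax:
  Adjusted income: 339000 + 35000 + 62000 + 66000 + 50000 = 552000
  Exemption: 75000 − 25% × (552000 − 257000) = 75000 − 73750 = 1250
  Base: 552000 − 1250 = 550750
  550750 × 22% = 121165

Regular tax:
  94000 × 12% = 11280
  245000 × 18% = 44100
  → 55380
  Less rehabilitation credit 49000 → 6380

Excess of book-profits minimum tax over regular tax: 121165 − 6380 = 114785.

114785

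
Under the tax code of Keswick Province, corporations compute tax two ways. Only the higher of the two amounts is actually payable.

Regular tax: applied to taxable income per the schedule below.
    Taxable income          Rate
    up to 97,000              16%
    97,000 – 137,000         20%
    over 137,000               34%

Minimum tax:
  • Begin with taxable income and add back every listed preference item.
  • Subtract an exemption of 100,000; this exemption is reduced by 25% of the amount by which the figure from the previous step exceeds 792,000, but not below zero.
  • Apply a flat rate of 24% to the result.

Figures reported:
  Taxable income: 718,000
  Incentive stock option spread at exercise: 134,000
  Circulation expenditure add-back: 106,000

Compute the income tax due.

221,060

Regular tax:
  97,000 × 16% = 15,520
  40,000 × 20% = 8,000
  581,000 × 34% = 197,540
  → 221,060

Minimum tax:
  Adjusted income: 718,000 + 134,000 + 106,000 = 958,000
  Exemption: 100,000 − 25% × (958,000 − 792,000) = 100,000 − 41,500 = 58,500
  Base: 958,000 − 58,500 = 899,500
  899,500 × 24% = 215,880

221,060 > 215,880, so the regular tax governs.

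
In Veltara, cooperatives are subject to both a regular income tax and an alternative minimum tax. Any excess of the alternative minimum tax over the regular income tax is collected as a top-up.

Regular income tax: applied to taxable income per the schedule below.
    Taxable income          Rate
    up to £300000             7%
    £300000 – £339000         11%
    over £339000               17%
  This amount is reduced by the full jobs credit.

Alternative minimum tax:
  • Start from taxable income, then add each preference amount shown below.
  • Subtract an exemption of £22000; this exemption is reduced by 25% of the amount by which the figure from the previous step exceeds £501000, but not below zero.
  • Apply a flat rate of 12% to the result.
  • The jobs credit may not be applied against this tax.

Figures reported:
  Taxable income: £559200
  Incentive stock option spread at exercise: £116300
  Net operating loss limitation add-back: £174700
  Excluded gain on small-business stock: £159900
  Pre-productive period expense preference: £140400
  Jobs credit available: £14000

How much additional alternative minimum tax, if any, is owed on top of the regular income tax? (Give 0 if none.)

£89336

Alternative minimum tax:
  Adjusted income: £559200 + £116300 + £174700 + £159900 + £140400 = £1150500
  Exemption: 25% × (£1150500 − £501000) = £162375 ≥ £22000, so the exemption is fully phased out
  Base: £1150500 − £0 = £1150500
  £1150500 × 12% = £138060

Regular income tax:
  £300000 × 7% = £21000
  £39000 × 11% = £4290
  £220200 × 17% = £37434
  → £62724
  Less jobs credit £14000 → £48724

Excess of alternative minimum tax over regular income tax: £138060 − £48724 = £89336.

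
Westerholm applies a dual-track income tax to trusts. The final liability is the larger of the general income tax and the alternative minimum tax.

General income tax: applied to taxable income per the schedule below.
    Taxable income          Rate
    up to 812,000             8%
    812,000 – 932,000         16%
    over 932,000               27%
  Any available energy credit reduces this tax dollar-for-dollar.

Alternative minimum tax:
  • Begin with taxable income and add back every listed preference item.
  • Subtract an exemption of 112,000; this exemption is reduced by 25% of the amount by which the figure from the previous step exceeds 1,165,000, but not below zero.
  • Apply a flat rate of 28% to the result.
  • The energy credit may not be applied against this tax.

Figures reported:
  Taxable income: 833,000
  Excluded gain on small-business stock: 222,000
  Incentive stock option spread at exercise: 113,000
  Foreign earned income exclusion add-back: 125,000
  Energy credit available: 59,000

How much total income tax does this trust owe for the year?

339,640

General income tax:
  812,000 × 8% = 64,960
  21,000 × 16% = 3,360
  → 68,320
  Less energy credit 59,000 → 9,320

Alternative minimum tax:
  Adjusted income: 833,000 + 222,000 + 113,000 + 125,000 = 1,293,000
  Exemption: 112,000 − 25% × (1,293,000 − 1,165,000) = 112,000 − 32,000 = 80,000
  Base: 1,293,000 − 80,000 = 1,213,000
  1,213,000 × 28% = 339,640

339,640 > 9,320, so the alternative minimum tax is the binding amount.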